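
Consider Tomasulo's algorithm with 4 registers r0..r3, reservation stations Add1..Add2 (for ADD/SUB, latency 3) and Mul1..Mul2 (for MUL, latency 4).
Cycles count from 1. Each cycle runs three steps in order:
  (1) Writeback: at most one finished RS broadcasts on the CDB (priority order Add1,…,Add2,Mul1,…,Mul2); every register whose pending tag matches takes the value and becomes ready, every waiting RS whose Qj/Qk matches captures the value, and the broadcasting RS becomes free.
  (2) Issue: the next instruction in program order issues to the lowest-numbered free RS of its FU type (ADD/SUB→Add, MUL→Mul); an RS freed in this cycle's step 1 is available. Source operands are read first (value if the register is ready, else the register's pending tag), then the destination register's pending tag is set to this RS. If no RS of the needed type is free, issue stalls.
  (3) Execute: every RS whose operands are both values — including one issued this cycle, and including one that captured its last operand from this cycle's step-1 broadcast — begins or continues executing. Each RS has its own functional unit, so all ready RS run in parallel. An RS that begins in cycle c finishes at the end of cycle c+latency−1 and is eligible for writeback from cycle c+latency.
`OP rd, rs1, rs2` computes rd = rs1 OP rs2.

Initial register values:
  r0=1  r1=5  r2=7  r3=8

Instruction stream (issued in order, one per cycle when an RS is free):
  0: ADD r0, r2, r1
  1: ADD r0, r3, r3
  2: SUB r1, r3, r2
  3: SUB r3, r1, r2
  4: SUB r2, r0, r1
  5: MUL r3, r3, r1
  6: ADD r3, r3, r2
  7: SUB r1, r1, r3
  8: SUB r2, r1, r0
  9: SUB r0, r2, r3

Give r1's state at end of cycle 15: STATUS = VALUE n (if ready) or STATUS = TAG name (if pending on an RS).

STATUS = TAG Add2

  c1: issue ADD r0<-Add1  regs: r0:Add1,r1:5,r2:7,r3:8
  c2: issue ADD r0<-Add2  regs: r0:Add2,r1:5,r2:7,r3:8
  c3: stall  regs: r0:Add2,r1:5,r2:7,r3:8
  c4: CDB Add1=12; issue SUB r1<-Add1  regs: r0:Add2,r1:Add1,r2:7,r3:8
  c5: CDB Add2=16; issue SUB r3<-Add2  regs: r0:16,r1:Add1,r2:7,r3:Add2
  c6: stall  regs: r0:16,r1:Add1,r2:7,r3:Add2
  c7: CDB Add1=1; issue SUB r2<-Add1  regs: r0:16,r1:1,r2:Add1,r3:Add2
  c8: issue MUL r3<-Mul1  regs: r0:16,r1:1,r2:Add1,r3:Mul1
  c9: stall  regs: r0:16,r1:1,r2:Add1,r3:Mul1
  c10: CDB Add1=15; issue ADD r3<-Add1  regs: r0:16,r1:1,r2:15,r3:Add1
  c11: CDB Add2=-6; issue SUB r1<-Add2  regs: r0:16,r1:Add2,r2:15,r3:Add1
  c12: stall  regs: r0:16,r1:Add2,r2:15,r3:Add1
  c13: stall  regs: r0:16,r1:Add2,r2:15,r3:Add1
  c14: stall  regs: r0:16,r1:Add2,r2:15,r3:Add1
  c15: CDB Mul1=-6; stall  regs: r0:16,r1:Add2,r2:15,r3:Add1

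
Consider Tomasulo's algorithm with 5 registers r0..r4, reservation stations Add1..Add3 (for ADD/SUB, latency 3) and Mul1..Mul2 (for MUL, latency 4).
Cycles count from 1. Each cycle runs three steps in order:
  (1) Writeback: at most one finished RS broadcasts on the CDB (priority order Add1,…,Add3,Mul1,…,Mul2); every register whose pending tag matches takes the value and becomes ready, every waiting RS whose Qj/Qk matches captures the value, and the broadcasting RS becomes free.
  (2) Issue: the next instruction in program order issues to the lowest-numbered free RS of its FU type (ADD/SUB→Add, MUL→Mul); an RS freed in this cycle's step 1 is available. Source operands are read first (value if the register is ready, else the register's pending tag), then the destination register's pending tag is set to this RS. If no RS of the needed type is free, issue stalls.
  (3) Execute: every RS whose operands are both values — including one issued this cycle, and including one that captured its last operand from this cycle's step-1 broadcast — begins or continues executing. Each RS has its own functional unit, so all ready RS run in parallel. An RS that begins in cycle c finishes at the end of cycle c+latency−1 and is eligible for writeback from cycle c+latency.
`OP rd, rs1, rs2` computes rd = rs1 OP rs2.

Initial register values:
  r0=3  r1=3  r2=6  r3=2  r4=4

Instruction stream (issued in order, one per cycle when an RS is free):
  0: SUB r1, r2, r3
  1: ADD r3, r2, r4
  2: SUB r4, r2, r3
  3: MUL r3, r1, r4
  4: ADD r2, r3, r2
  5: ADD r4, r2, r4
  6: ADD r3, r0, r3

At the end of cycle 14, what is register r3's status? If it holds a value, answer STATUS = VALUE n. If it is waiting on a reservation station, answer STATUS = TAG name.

STATUS = TAG Add3

c1: issue SUB r1<-Add1 | r0:3,r1:Add1,r2:6,r3:2,r4:4
c2: issue ADD r3<-Add2 | r0:3,r1:Add1,r2:6,r3:Add2,r4:4
c3: issue SUB r4<-Add3 | r0:3,r1:Add1,r2:6,r3:Add2,r4:Add3
c4: CDB Add1=4; issue MUL r3<-Mul1 | r0:3,r1:4,r2:6,r3:Mul1,r4:Add3
c5: CDB Add2=10; issue ADD r2<-Add1 | r0:3,r1:4,r2:Add1,r3:Mul1,r4:Add3
c6: issue ADD r4<-Add2 | r0:3,r1:4,r2:Add1,r3:Mul1,r4:Add2
c7: stall | r0:3,r1:4,r2:Add1,r3:Mul1,r4:Add2
c8: CDB Add3=-4; issue ADD r3<-Add3 | r0:3,r1:4,r2:Add1,r3:Add3,r4:Add2
c9: - | r0:3,r1:4,r2:Add1,r3:Add3,r4:Add2
c10: - | r0:3,r1:4,r2:Add1,r3:Add3,r4:Add2
c11: - | r0:3,r1:4,r2:Add1,r3:Add3,r4:Add2
c12: CDB Mul1=-16 | r0:3,r1:4,r2:Add1,r3:Add3,r4:Add2
c13: - | r0:3,r1:4,r2:Add1,r3:Add3,r4:Add2
c14: - | r0:3,r1:4,r2:Add1,r3:Add3,r4:Add2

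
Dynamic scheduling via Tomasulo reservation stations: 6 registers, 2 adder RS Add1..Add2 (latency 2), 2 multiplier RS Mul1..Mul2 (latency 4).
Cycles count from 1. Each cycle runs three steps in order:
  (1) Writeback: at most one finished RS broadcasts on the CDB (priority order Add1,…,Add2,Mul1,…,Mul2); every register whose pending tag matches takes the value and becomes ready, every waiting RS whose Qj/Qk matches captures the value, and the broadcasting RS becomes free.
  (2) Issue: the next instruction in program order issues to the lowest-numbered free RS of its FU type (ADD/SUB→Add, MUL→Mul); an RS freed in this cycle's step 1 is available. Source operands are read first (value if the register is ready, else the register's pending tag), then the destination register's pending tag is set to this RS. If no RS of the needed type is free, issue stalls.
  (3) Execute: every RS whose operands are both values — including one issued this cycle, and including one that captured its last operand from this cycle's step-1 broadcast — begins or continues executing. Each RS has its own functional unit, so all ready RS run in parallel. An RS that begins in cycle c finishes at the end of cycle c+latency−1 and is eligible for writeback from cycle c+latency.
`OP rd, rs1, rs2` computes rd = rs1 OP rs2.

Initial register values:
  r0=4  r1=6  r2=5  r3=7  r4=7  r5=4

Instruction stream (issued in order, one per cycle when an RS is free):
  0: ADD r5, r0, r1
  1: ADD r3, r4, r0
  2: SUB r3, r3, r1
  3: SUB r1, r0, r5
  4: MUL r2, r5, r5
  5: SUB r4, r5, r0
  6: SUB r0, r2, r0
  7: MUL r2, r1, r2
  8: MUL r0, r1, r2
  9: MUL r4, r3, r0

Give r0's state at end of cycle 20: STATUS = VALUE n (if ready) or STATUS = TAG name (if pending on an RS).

c1: issue ADD r5<-Add1 | r0:4,r1:6,r2:5,r3:7,r4:7,r5:Add1
c2: issue ADD r3<-Add2 | r0:4,r1:6,r2:5,r3:Add2,r4:7,r5:Add1
c3: CDB Add1=10; issue SUB r3<-Add1 | r0:4,r1:6,r2:5,r3:Add1,r4:7,r5:10
c4: CDB Add2=11; issue SUB r1<-Add2 | r0:4,r1:Add2,r2:5,r3:Add1,r4:7,r5:10
c5: issue MUL r2<-Mul1 | r0:4,r1:Add2,r2:Mul1,r3:Add1,r4:7,r5:10
c6: CDB Add1=5; issue SUB r4<-Add1 | r0:4,r1:Add2,r2:Mul1,r3:5,r4:Add1,r5:10
c7: CDB Add2=-6; issue SUB r0<-Add2 | r0:Add2,r1:-6,r2:Mul1,r3:5,r4:Add1,r5:10
c8: CDB Add1=6; issue MUL r2<-Mul2 | r0:Add2,r1:-6,r2:Mul2,r3:5,r4:6,r5:10
c9: CDB Mul1=100; issue MUL r0<-Mul1 | r0:Mul1,r1:-6,r2:Mul2,r3:5,r4:6,r5:10
c10: stall | r0:Mul1,r1:-6,r2:Mul2,r3:5,r4:6,r5:10
c11: CDB Add2=96; stall | r0:Mul1,r1:-6,r2:Mul2,r3:5,r4:6,r5:10
c12: stall | r0:Mul1,r1:-6,r2:Mul2,r3:5,r4:6,r5:10
c13: CDB Mul2=-600; issue MUL r4<-Mul2 | r0:Mul1,r1:-6,r2:-600,r3:5,r4:Mul2,r5:10
c14: - | r0:Mul1,r1:-6,r2:-600,r3:5,r4:Mul2,r5:10
c15: - | r0:Mul1,r1:-6,r2:-600,r3:5,r4:Mul2,r5:10
c16: - | r0:Mul1,r1:-6,r2:-600,r3:5,r4:Mul2,r5:10
c17: CDB Mul1=3600 | r0:3600,r1:-6,r2:-600,r3:5,r4:Mul2,r5:10
c18: - | r0:3600,r1:-6,r2:-600,r3:5,r4:Mul2,r5:10
c19: - | r0:3600,r1:-6,r2:-600,r3:5,r4:Mul2,r5:10
c20: - | r0:3600,r1:-6,r2:-600,r3:5,r4:Mul2,r5:10

STATUS = VALUE 3600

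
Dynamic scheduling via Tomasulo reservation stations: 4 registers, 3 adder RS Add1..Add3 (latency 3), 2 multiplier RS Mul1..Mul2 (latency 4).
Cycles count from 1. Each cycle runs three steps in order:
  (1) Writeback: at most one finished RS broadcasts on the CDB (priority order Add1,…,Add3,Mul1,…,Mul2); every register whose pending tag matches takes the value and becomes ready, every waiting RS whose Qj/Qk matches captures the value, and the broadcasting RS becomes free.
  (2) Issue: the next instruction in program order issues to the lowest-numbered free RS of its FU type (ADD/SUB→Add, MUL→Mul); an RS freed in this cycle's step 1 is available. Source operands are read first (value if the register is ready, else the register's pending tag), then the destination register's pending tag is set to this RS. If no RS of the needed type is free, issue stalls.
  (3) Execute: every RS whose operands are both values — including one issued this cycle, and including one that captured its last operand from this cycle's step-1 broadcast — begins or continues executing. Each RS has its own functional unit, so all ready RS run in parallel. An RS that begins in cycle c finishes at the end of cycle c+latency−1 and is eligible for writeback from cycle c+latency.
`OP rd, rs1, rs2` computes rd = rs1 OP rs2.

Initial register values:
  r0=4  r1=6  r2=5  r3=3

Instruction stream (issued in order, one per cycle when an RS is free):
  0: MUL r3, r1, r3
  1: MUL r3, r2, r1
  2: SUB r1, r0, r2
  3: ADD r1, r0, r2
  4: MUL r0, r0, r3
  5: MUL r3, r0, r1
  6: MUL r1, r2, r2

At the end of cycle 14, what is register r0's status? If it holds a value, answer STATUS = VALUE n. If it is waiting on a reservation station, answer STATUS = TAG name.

cycle 1: issue MUL r3<-Mul1 // r0:4,r1:6,r2:5,r3:Mul1
cycle 2: issue MUL r3<-Mul2 // r0:4,r1:6,r2:5,r3:Mul2
cycle 3: issue SUB r1<-Add1 // r0:4,r1:Add1,r2:5,r3:Mul2
cycle 4: issue ADD r1<-Add2 // r0:4,r1:Add2,r2:5,r3:Mul2
cycle 5: CDB Mul1=18; issue MUL r0<-Mul1 // r0:Mul1,r1:Add2,r2:5,r3:Mul2
cycle 6: CDB Add1=-1; stall // r0:Mul1,r1:Add2,r2:5,r3:Mul2
cycle 7: CDB Add2=9; stall // r0:Mul1,r1:9,r2:5,r3:Mul2
cycle 8: CDB Mul2=30; issue MUL r3<-Mul2 // r0:Mul1,r1:9,r2:5,r3:Mul2
cycle 9: stall // r0:Mul1,r1:9,r2:5,r3:Mul2
cycle 10: stall // r0:Mul1,r1:9,r2:5,r3:Mul2
cycle 11: stall // r0:Mul1,r1:9,r2:5,r3:Mul2
cycle 12: CDB Mul1=120; issue MUL r1<-Mul1 // r0:120,r1:Mul1,r2:5,r3:Mul2
cycle 13: - // r0:120,r1:Mul1,r2:5,r3:Mul2
cycle 14: - // r0:120,r1:Mul1,r2:5,r3:Mul2

STATUS = VALUE 120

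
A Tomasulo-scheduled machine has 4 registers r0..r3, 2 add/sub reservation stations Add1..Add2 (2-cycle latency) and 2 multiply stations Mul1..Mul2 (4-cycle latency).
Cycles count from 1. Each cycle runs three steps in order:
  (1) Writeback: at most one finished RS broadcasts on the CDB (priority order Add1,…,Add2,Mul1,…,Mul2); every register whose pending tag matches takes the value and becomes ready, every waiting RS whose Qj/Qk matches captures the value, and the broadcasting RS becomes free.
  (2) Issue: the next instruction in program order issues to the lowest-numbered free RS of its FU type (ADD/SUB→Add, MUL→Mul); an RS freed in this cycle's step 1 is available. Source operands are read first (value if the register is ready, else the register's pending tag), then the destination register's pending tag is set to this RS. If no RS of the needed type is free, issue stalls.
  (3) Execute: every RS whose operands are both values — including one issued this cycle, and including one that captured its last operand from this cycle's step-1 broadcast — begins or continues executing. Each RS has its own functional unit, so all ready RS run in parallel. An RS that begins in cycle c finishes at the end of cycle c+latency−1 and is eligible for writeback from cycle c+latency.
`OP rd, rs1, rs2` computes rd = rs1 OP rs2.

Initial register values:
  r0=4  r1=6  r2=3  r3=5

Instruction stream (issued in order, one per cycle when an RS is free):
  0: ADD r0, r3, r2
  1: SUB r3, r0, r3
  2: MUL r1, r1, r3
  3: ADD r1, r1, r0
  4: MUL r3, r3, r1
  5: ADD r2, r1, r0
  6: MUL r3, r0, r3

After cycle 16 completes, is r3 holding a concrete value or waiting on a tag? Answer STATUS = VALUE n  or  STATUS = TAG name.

STATUS = TAG Mul1

cycle 1: issue ADD r0<-Add1 // r0:Add1,r1:6,r2:3,r3:5
cycle 2: issue SUB r3<-Add2 // r0:Add1,r1:6,r2:3,r3:Add2
cycle 3: CDB Add1=8; issue MUL r1<-Mul1 // r0:8,r1:Mul1,r2:3,r3:Add2
cycle 4: issue ADD r1<-Add1 // r0:8,r1:Add1,r2:3,r3:Add2
cycle 5: CDB Add2=3; issue MUL r3<-Mul2 // r0:8,r1:Add1,r2:3,r3:Mul2
cycle 6: issue ADD r2<-Add2 // r0:8,r1:Add1,r2:Add2,r3:Mul2
cycle 7: stall // r0:8,r1:Add1,r2:Add2,r3:Mul2
cycle 8: stall // r0:8,r1:Add1,r2:Add2,r3:Mul2
cycle 9: CDB Mul1=18; issue MUL r3<-Mul1 // r0:8,r1:Add1,r2:Add2,r3:Mul1
cycle 10: - // r0:8,r1:Add1,r2:Add2,r3:Mul1
cycle 11: CDB Add1=26 // r0:8,r1:26,r2:Add2,r3:Mul1
cycle 12: - // r0:8,r1:26,r2:Add2,r3:Mul1
cycle 13: CDB Add2=34 // r0:8,r1:26,r2:34,r3:Mul1
cycle 14: - // r0:8,r1:26,r2:34,r3:Mul1
cycle 15: CDB Mul2=78 // r0:8,r1:26,r2:34,r3:Mul1
cycle 16: - // r0:8,r1:26,r2:34,r3:Mul1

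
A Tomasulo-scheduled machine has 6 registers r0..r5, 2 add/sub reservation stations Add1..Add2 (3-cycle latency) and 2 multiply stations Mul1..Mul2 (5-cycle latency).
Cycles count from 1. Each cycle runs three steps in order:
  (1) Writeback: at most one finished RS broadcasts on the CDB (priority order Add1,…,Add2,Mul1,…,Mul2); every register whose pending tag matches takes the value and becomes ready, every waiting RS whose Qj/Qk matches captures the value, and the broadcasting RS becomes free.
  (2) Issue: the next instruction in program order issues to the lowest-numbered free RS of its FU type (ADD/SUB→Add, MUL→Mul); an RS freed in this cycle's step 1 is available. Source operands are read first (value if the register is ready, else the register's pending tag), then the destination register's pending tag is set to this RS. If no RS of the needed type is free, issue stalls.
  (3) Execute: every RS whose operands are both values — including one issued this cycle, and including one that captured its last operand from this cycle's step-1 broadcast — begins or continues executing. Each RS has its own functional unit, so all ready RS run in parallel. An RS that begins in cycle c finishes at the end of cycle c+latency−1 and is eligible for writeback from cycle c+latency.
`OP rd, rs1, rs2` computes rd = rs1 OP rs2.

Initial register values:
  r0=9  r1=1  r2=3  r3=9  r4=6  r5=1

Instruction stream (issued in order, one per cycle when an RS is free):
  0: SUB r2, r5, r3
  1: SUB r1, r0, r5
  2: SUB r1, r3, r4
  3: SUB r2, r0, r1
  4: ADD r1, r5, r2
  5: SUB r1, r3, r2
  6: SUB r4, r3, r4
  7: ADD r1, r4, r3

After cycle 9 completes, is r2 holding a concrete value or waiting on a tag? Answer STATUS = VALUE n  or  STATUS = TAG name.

cycle 1: issue SUB r2<-Add1 // r0:9,r1:1,r2:Add1,r3:9,r4:6,r5:1
cycle 2: issue SUB r1<-Add2 // r0:9,r1:Add2,r2:Add1,r3:9,r4:6,r5:1
cycle 3: stall // r0:9,r1:Add2,r2:Add1,r3:9,r4:6,r5:1
cycle 4: CDB Add1=-8; issue SUB r1<-Add1 // r0:9,r1:Add1,r2:-8,r3:9,r4:6,r5:1
cycle 5: CDB Add2=8; issue SUB r2<-Add2 // r0:9,r1:Add1,r2:Add2,r3:9,r4:6,r5:1
cycle 6: stall // r0:9,r1:Add1,r2:Add2,r3:9,r4:6,r5:1
cycle 7: CDB Add1=3; issue ADD r1<-Add1 // r0:9,r1:Add1,r2:Add2,r3:9,r4:6,r5:1
cycle 8: stall // r0:9,r1:Add1,r2:Add2,r3:9,r4:6,r5:1
cycle 9: stall // r0:9,r1:Add1,r2:Add2,r3:9,r4:6,r5:1

STATUS = TAG Add2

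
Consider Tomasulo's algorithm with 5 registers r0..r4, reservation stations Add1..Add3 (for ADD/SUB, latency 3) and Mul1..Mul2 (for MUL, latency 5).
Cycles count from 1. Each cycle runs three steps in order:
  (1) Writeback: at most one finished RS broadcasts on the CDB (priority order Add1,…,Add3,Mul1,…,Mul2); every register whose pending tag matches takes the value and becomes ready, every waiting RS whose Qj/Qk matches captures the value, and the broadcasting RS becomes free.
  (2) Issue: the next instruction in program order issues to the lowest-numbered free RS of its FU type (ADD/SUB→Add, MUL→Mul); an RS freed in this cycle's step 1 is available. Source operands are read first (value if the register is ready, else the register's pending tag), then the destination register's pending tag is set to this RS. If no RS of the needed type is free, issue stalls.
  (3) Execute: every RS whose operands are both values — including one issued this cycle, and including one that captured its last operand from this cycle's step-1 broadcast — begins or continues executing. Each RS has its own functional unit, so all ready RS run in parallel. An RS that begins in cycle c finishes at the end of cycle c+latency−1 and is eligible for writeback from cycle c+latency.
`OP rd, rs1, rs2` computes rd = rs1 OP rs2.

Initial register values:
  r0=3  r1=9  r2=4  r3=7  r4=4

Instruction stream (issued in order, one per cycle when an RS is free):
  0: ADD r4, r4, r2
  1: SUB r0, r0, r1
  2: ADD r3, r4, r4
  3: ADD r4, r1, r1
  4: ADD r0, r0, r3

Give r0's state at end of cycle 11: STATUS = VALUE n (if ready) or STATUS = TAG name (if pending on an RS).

  c1: issue ADD r4<-Add1  regs: r0:3,r1:9,r2:4,r3:7,r4:Add1
  c2: issue SUB r0<-Add2  regs: r0:Add2,r1:9,r2:4,r3:7,r4:Add1
  c3: issue ADD r3<-Add3  regs: r0:Add2,r1:9,r2:4,r3:Add3,r4:Add1
  c4: CDB Add1=8; issue ADD r4<-Add1  regs: r0:Add2,r1:9,r2:4,r3:Add3,r4:Add1
  c5: CDB Add2=-6; issue ADD r0<-Add2  regs: r0:Add2,r1:9,r2:4,r3:Add3,r4:Add1
  c6: -  regs: r0:Add2,r1:9,r2:4,r3:Add3,r4:Add1
  c7: CDB Add1=18  regs: r0:Add2,r1:9,r2:4,r3:Add3,r4:18
  c8: CDB Add3=16  regs: r0:Add2,r1:9,r2:4,r3:16,r4:18
  c9: -  regs: r0:Add2,r1:9,r2:4,r3:16,r4:18
  c10: -  regs: r0:Add2,r1:9,r2:4,r3:16,r4:18
  c11: CDB Add2=10  regs: r0:10,r1:9,r2:4,r3:16,r4:18

STATUS = VALUE 10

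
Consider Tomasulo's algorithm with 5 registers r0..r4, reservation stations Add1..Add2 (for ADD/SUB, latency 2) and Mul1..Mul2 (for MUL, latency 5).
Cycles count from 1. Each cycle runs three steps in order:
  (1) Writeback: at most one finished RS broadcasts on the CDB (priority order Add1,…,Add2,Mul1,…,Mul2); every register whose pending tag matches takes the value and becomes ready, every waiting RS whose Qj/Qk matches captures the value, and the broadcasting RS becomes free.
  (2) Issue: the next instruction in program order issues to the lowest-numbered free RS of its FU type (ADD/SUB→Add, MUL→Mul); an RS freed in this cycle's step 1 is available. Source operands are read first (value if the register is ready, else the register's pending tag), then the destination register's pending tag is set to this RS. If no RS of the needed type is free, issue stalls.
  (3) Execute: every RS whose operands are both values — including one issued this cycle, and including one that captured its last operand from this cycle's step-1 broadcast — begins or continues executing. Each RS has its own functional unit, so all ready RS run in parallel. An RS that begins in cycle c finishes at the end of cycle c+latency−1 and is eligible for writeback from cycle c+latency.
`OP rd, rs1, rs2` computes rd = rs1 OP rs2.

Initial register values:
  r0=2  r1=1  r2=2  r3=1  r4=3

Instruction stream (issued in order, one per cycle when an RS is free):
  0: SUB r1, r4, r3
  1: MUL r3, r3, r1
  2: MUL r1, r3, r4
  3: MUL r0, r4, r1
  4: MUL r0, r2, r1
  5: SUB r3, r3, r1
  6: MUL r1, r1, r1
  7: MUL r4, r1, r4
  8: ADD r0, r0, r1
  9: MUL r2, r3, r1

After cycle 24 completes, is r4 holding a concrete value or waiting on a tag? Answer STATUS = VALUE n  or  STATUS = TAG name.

STATUS = TAG Mul2

  c1: issue SUB r1<-Add1  regs: r0:2,r1:Add1,r2:2,r3:1,r4:3
  c2: issue MUL r3<-Mul1  regs: r0:2,r1:Add1,r2:2,r3:Mul1,r4:3
  c3: CDB Add1=2; issue MUL r1<-Mul2  regs: r0:2,r1:Mul2,r2:2,r3:Mul1,r4:3
  c4: stall  regs: r0:2,r1:Mul2,r2:2,r3:Mul1,r4:3
  c5: stall  regs: r0:2,r1:Mul2,r2:2,r3:Mul1,r4:3
  c6: stall  regs: r0:2,r1:Mul2,r2:2,r3:Mul1,r4:3
  c7: stall  regs: r0:2,r1:Mul2,r2:2,r3:Mul1,r4:3
  c8: CDB Mul1=2; issue MUL r0<-Mul1  regs: r0:Mul1,r1:Mul2,r2:2,r3:2,r4:3
  c9: stall  regs: r0:Mul1,r1:Mul2,r2:2,r3:2,r4:3
  c10: stall  regs: r0:Mul1,r1:Mul2,r2:2,r3:2,r4:3
  c11: stall  regs: r0:Mul1,r1:Mul2,r2:2,r3:2,r4:3
  c12: stall  regs: r0:Mul1,r1:Mul2,r2:2,r3:2,r4:3
  c13: CDB Mul2=6; issue MUL r0<-Mul2  regs: r0:Mul2,r1:6,r2:2,r3:2,r4:3
  c14: issue SUB r3<-Add1  regs: r0:Mul2,r1:6,r2:2,r3:Add1,r4:3
  c15: stall  regs: r0:Mul2,r1:6,r2:2,r3:Add1,r4:3
  c16: CDB Add1=-4; stall  regs: r0:Mul2,r1:6,r2:2,r3:-4,r4:3
  c17: stall  regs: r0:Mul2,r1:6,r2:2,r3:-4,r4:3
  c18: CDB Mul1=18; issue MUL r1<-Mul1  regs: r0:Mul2,r1:Mul1,r2:2,r3:-4,r4:3
  c19: CDB Mul2=12; issue MUL r4<-Mul2  regs: r0:12,r1:Mul1,r2:2,r3:-4,r4:Mul2
  c20: issue ADD r0<-Add1  regs: r0:Add1,r1:Mul1,r2:2,r3:-4,r4:Mul2
  c21: stall  regs: r0:Add1,r1:Mul1,r2:2,r3:-4,r4:Mul2
  c22: stall  regs: r0:Add1,r1:Mul1,r2:2,r3:-4,r4:Mul2
  c23: CDB Mul1=36; issue MUL r2<-Mul1  regs: r0:Add1,r1:36,r2:Mul1,r3:-4,r4:Mul2
  c24: -  regs: r0:Add1,r1:36,r2:Mul1,r3:-4,r4:Mul2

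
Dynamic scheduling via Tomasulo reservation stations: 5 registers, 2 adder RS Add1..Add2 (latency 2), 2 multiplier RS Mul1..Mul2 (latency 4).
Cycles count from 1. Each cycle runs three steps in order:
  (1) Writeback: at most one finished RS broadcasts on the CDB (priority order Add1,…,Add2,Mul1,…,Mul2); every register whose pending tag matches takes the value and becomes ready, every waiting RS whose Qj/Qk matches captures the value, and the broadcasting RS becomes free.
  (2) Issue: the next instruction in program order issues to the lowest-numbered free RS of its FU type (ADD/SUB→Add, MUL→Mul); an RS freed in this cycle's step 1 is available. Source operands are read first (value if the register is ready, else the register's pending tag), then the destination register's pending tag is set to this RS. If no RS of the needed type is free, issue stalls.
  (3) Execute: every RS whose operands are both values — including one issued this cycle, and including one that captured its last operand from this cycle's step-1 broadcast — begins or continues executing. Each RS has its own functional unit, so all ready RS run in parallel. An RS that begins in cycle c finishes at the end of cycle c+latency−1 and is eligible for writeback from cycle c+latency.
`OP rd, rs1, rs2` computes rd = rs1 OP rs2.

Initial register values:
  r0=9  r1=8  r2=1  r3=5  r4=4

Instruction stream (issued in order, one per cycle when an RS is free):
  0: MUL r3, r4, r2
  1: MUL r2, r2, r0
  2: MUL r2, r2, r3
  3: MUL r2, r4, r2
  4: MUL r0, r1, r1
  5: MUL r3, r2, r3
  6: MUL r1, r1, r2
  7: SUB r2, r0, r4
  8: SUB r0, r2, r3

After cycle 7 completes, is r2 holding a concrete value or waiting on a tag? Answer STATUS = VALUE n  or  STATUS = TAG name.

STATUS = TAG Mul2

cycle 1: issue MUL r3<-Mul1 // r0:9,r1:8,r2:1,r3:Mul1,r4:4
cycle 2: issue MUL r2<-Mul2 // r0:9,r1:8,r2:Mul2,r3:Mul1,r4:4
cycle 3: stall // r0:9,r1:8,r2:Mul2,r3:Mul1,r4:4
cycle 4: stall // r0:9,r1:8,r2:Mul2,r3:Mul1,r4:4
cycle 5: CDB Mul1=4; issue MUL r2<-Mul1 // r0:9,r1:8,r2:Mul1,r3:4,r4:4
cycle 6: CDB Mul2=9; issue MUL r2<-Mul2 // r0:9,r1:8,r2:Mul2,r3:4,r4:4
cycle 7: stall // r0:9,r1:8,r2:Mul2,r3:4,r4:4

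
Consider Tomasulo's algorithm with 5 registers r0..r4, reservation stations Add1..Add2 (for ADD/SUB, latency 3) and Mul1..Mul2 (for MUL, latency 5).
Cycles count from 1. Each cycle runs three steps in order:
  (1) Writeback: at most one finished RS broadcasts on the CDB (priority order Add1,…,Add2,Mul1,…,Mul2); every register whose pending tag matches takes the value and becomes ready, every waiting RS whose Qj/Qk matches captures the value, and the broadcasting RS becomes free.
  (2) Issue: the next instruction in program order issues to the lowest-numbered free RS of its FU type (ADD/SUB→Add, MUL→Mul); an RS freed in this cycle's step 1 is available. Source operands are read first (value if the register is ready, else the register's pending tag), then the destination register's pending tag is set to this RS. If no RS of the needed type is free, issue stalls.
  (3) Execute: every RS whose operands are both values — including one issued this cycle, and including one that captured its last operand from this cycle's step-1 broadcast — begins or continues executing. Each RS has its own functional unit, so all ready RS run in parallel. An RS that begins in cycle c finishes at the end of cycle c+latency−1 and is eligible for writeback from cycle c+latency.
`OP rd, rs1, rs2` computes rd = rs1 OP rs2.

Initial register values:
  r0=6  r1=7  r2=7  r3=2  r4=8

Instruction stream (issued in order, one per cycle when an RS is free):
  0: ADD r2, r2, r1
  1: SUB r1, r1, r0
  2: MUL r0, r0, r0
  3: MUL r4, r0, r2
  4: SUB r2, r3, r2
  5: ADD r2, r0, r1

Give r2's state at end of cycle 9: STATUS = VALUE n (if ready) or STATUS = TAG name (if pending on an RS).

STATUS = TAG Add2

c1: issue ADD r2<-Add1 | r0:6,r1:7,r2:Add1,r3:2,r4:8
c2: issue SUB r1<-Add2 | r0:6,r1:Add2,r2:Add1,r3:2,r4:8
c3: issue MUL r0<-Mul1 | r0:Mul1,r1:Add2,r2:Add1,r3:2,r4:8
c4: CDB Add1=14; issue MUL r4<-Mul2 | r0:Mul1,r1:Add2,r2:14,r3:2,r4:Mul2
c5: CDB Add2=1; issue SUB r2<-Add1 | r0:Mul1,r1:1,r2:Add1,r3:2,r4:Mul2
c6: issue ADD r2<-Add2 | r0:Mul1,r1:1,r2:Add2,r3:2,r4:Mul2
c7: - | r0:Mul1,r1:1,r2:Add2,r3:2,r4:Mul2
c8: CDB Add1=-12 | r0:Mul1,r1:1,r2:Add2,r3:2,r4:Mul2
c9: CDB Mul1=36 | r0:36,r1:1,r2:Add2,r3:2,r4:Mul2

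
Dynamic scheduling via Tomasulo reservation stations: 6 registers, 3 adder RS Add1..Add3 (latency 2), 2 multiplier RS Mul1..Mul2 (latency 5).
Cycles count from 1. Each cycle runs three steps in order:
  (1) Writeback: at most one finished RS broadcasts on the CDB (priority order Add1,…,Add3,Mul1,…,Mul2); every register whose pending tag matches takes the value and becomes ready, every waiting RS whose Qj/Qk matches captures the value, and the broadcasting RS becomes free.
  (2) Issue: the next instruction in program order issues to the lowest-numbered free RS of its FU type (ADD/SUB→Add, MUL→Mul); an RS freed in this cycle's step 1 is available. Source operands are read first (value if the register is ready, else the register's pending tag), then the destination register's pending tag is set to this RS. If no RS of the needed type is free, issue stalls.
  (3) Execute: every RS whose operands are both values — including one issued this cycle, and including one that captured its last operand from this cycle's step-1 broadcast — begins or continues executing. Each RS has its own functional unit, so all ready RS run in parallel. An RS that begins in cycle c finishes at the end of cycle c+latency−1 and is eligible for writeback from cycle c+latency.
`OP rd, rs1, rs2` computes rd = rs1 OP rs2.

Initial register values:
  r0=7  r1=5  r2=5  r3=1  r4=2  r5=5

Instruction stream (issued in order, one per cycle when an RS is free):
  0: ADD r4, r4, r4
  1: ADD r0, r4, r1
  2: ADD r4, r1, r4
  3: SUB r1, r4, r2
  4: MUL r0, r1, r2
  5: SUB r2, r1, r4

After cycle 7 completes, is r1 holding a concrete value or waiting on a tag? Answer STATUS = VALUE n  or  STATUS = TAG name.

c1: issue ADD r4<-Add1 | r0:7,r1:5,r2:5,r3:1,r4:Add1,r5:5
c2: issue ADD r0<-Add2 | r0:Add2,r1:5,r2:5,r3:1,r4:Add1,r5:5
c3: CDB Add1=4; issue ADD r4<-Add1 | r0:Add2,r1:5,r2:5,r3:1,r4:Add1,r5:5
c4: issue SUB r1<-Add3 | r0:Add2,r1:Add3,r2:5,r3:1,r4:Add1,r5:5
c5: CDB Add1=9; issue MUL r0<-Mul1 | r0:Mul1,r1:Add3,r2:5,r3:1,r4:9,r5:5
c6: CDB Add2=9; issue SUB r2<-Add1 | r0:Mul1,r1:Add3,r2:Add1,r3:1,r4:9,r5:5
c7: CDB Add3=4 | r0:Mul1,r1:4,r2:Add1,r3:1,r4:9,r5:5

STATUS = VALUE 4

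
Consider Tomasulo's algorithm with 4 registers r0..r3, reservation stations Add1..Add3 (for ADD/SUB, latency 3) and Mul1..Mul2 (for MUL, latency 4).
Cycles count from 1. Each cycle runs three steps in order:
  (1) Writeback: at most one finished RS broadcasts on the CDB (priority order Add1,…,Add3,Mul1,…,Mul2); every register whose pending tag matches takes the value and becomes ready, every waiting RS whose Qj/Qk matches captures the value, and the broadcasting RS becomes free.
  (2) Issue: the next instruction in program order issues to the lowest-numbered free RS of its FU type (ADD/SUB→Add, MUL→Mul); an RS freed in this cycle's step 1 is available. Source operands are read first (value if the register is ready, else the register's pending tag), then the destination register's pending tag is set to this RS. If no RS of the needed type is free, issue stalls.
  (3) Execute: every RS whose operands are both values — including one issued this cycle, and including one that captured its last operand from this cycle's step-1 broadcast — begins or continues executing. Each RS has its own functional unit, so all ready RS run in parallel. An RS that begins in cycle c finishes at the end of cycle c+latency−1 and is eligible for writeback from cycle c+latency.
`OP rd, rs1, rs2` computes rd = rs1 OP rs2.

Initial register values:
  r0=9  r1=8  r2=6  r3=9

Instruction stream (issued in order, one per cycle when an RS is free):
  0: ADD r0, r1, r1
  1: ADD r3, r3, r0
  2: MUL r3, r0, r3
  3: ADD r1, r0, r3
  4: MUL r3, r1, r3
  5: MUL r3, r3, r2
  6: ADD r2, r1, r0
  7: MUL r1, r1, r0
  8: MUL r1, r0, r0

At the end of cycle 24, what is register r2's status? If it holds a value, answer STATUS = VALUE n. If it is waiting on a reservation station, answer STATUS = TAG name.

c1: issue ADD r0<-Add1 | r0:Add1,r1:8,r2:6,r3:9
c2: issue ADD r3<-Add2 | r0:Add1,r1:8,r2:6,r3:Add2
c3: issue MUL r3<-Mul1 | r0:Add1,r1:8,r2:6,r3:Mul1
c4: CDB Add1=16; issue ADD r1<-Add1 | r0:16,r1:Add1,r2:6,r3:Mul1
c5: issue MUL r3<-Mul2 | r0:16,r1:Add1,r2:6,r3:Mul2
c6: stall | r0:16,r1:Add1,r2:6,r3:Mul2
c7: CDB Add2=25; stall | r0:16,r1:Add1,r2:6,r3:Mul2
c8: stall | r0:16,r1:Add1,r2:6,r3:Mul2
c9: stall | r0:16,r1:Add1,r2:6,r3:Mul2
c10: stall | r0:16,r1:Add1,r2:6,r3:Mul2
c11: CDB Mul1=400; issue MUL r3<-Mul1 | r0:16,r1:Add1,r2:6,r3:Mul1
c12: issue ADD r2<-Add2 | r0:16,r1:Add1,r2:Add2,r3:Mul1
c13: stall | r0:16,r1:Add1,r2:Add2,r3:Mul1
c14: CDB Add1=416; stall | r0:16,r1:416,r2:Add2,r3:Mul1
c15: stall | r0:16,r1:416,r2:Add2,r3:Mul1
c16: stall | r0:16,r1:416,r2:Add2,r3:Mul1
c17: CDB Add2=432; stall | r0:16,r1:416,r2:432,r3:Mul1
c18: CDB Mul2=166400; issue MUL r1<-Mul2 | r0:16,r1:Mul2,r2:432,r3:Mul1
c19: stall | r0:16,r1:Mul2,r2:432,r3:Mul1
c20: stall | r0:16,r1:Mul2,r2:432,r3:Mul1
c21: stall | r0:16,r1:Mul2,r2:432,r3:Mul1
c22: CDB Mul1=998400; issue MUL r1<-Mul1 | r0:16,r1:Mul1,r2:432,r3:998400
c23: CDB Mul2=6656 | r0:16,r1:Mul1,r2:432,r3:998400
c24: - | r0:16,r1:Mul1,r2:432,r3:998400

STATUS = VALUE 432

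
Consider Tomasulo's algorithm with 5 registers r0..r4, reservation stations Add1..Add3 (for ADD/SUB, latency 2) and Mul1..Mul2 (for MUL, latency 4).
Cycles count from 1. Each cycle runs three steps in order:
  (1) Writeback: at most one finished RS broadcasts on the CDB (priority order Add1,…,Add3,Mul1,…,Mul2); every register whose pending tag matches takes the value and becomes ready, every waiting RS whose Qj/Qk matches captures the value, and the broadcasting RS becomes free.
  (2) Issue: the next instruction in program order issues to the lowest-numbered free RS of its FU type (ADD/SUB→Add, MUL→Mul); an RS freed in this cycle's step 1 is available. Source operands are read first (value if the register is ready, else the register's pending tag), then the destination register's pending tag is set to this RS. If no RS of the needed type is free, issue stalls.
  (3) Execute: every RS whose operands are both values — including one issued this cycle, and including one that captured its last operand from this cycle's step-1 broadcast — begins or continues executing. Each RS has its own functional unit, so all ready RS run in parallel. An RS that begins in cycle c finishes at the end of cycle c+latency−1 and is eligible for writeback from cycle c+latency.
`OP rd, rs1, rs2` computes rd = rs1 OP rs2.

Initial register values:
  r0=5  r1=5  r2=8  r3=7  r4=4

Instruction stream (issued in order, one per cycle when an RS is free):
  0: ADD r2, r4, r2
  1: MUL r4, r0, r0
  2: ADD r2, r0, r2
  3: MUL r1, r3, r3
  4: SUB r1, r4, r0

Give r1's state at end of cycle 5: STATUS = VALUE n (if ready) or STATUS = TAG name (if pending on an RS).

  c1: issue ADD r2<-Add1  regs: r0:5,r1:5,r2:Add1,r3:7,r4:4
  c2: issue MUL r4<-Mul1  regs: r0:5,r1:5,r2:Add1,r3:7,r4:Mul1
  c3: CDB Add1=12; issue ADD r2<-Add1  regs: r0:5,r1:5,r2:Add1,r3:7,r4:Mul1
  c4: issue MUL r1<-Mul2  regs: r0:5,r1:Mul2,r2:Add1,r3:7,r4:Mul1
  c5: CDB Add1=17; issue SUB r1<-Add1  regs: r0:5,r1:Add1,r2:17,r3:7,r4:Mul1

STATUS = TAG Add1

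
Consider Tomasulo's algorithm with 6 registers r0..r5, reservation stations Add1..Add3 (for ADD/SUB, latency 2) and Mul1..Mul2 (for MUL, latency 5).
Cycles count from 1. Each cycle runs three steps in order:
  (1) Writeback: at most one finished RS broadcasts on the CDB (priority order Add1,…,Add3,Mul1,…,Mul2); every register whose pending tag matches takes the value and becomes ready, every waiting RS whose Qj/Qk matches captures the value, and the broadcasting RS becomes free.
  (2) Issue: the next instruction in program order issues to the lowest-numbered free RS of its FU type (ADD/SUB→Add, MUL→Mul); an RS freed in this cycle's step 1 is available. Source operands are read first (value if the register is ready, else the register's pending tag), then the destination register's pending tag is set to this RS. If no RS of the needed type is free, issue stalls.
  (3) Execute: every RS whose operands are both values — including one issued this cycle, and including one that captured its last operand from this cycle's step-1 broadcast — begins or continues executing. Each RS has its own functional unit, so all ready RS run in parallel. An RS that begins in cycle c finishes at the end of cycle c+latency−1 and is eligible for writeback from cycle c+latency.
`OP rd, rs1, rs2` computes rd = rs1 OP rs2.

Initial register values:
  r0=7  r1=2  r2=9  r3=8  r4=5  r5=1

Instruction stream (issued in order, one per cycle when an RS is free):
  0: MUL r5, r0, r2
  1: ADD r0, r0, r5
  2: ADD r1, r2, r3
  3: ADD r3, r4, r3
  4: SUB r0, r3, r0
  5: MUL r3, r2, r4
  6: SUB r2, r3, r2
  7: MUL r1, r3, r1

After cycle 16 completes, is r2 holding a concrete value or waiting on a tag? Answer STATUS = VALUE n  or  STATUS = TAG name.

STATUS = VALUE 36

cycle 1: issue MUL r5<-Mul1 // r0:7,r1:2,r2:9,r3:8,r4:5,r5:Mul1
cycle 2: issue ADD r0<-Add1 // r0:Add1,r1:2,r2:9,r3:8,r4:5,r5:Mul1
cycle 3: issue ADD r1<-Add2 // r0:Add1,r1:Add2,r2:9,r3:8,r4:5,r5:Mul1
cycle 4: issue ADD r3<-Add3 // r0:Add1,r1:Add2,r2:9,r3:Add3,r4:5,r5:Mul1
cycle 5: CDB Add2=17; issue SUB r0<-Add2 // r0:Add2,r1:17,r2:9,r3:Add3,r4:5,r5:Mul1
cycle 6: CDB Add3=13; issue MUL r3<-Mul2 // r0:Add2,r1:17,r2:9,r3:Mul2,r4:5,r5:Mul1
cycle 7: CDB Mul1=63; issue SUB r2<-Add3 // r0:Add2,r1:17,r2:Add3,r3:Mul2,r4:5,r5:63
cycle 8: issue MUL r1<-Mul1 // r0:Add2,r1:Mul1,r2:Add3,r3:Mul2,r4:5,r5:63
cycle 9: CDB Add1=70 // r0:Add2,r1:Mul1,r2:Add3,r3:Mul2,r4:5,r5:63
cycle 10: - // r0:Add2,r1:Mul1,r2:Add3,r3:Mul2,r4:5,r5:63
cycle 11: CDB Add2=-57 // r0:-57,r1:Mul1,r2:Add3,r3:Mul2,r4:5,r5:63
cycle 12: CDB Mul2=45 // r0:-57,r1:Mul1,r2:Add3,r3:45,r4:5,r5:63
cycle 13: - // r0:-57,r1:Mul1,r2:Add3,r3:45,r4:5,r5:63
cycle 14: CDB Add3=36 // r0:-57,r1:Mul1,r2:36,r3:45,r4:5,r5:63
cycle 15: - // r0:-57,r1:Mul1,r2:36,r3:45,r4:5,r5:63
cycle 16: - // r0:-57,r1:Mul1,r2:36,r3:45,r4:5,r5:63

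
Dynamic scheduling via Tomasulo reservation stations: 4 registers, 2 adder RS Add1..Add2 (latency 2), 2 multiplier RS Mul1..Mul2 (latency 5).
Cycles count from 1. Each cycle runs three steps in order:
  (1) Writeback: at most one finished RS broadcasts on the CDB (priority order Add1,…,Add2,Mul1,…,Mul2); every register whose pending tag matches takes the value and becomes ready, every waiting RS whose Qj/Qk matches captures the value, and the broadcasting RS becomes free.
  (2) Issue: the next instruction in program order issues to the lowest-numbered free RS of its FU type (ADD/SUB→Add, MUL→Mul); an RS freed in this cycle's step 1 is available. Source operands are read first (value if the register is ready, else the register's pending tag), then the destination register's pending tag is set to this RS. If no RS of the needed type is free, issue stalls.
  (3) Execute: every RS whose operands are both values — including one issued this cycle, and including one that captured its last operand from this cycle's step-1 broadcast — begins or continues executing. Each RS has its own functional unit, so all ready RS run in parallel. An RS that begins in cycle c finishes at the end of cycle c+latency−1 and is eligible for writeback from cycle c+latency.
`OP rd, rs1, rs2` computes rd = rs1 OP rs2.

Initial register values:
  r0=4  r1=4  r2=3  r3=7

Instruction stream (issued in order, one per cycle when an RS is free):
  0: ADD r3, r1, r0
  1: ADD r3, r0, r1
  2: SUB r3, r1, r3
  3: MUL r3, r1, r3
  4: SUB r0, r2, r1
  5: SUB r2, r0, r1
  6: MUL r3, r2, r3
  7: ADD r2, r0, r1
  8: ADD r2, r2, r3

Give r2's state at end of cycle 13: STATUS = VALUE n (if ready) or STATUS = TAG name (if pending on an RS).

c1: issue ADD r3<-Add1 | r0:4,r1:4,r2:3,r3:Add1
c2: issue ADD r3<-Add2 | r0:4,r1:4,r2:3,r3:Add2
c3: CDB Add1=8; issue SUB r3<-Add1 | r0:4,r1:4,r2:3,r3:Add1
c4: CDB Add2=8; issue MUL r3<-Mul1 | r0:4,r1:4,r2:3,r3:Mul1
c5: issue SUB r0<-Add2 | r0:Add2,r1:4,r2:3,r3:Mul1
c6: CDB Add1=-4; issue SUB r2<-Add1 | r0:Add2,r1:4,r2:Add1,r3:Mul1
c7: CDB Add2=-1; issue MUL r3<-Mul2 | r0:-1,r1:4,r2:Add1,r3:Mul2
c8: issue ADD r2<-Add2 | r0:-1,r1:4,r2:Add2,r3:Mul2
c9: CDB Add1=-5; issue ADD r2<-Add1 | r0:-1,r1:4,r2:Add1,r3:Mul2
c10: CDB Add2=3 | r0:-1,r1:4,r2:Add1,r3:Mul2
c11: CDB Mul1=-16 | r0:-1,r1:4,r2:Add1,r3:Mul2
c12: - | r0:-1,r1:4,r2:Add1,r3:Mul2
c13: - | r0:-1,r1:4,r2:Add1,r3:Mul2

STATUS = TAG Add1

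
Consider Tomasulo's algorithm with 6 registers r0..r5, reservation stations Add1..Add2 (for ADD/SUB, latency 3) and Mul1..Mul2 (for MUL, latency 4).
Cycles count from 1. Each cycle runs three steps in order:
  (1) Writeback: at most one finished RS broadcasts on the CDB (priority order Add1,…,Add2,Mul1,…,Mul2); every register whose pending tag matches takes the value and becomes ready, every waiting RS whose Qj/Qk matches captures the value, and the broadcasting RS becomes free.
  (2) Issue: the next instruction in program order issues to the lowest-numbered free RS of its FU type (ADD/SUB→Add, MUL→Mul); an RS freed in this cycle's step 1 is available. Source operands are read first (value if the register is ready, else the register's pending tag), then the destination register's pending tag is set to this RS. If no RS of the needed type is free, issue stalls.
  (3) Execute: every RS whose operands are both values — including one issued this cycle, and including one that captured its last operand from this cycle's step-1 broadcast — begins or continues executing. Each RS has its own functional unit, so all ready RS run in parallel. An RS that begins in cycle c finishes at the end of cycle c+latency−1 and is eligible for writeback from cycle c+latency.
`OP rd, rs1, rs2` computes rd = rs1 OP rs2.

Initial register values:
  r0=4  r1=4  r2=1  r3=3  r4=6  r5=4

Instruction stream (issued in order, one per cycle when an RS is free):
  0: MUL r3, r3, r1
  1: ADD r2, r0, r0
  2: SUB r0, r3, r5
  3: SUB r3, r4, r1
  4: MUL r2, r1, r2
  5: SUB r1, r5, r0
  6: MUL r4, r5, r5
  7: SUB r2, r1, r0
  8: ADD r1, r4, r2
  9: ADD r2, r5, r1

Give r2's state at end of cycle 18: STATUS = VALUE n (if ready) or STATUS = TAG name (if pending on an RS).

STATUS = TAG Add2

  c1: issue MUL r3<-Mul1  regs: r0:4,r1:4,r2:1,r3:Mul1,r4:6,r5:4
  c2: issue ADD r2<-Add1  regs: r0:4,r1:4,r2:Add1,r3:Mul1,r4:6,r5:4
  c3: issue SUB r0<-Add2  regs: r0:Add2,r1:4,r2:Add1,r3:Mul1,r4:6,r5:4
  c4: stall  regs: r0:Add2,r1:4,r2:Add1,r3:Mul1,r4:6,r5:4
  c5: CDB Add1=8; issue SUB r3<-Add1  regs: r0:Add2,r1:4,r2:8,r3:Add1,r4:6,r5:4
  c6: CDB Mul1=12; issue MUL r2<-Mul1  regs: r0:Add2,r1:4,r2:Mul1,r3:Add1,r4:6,r5:4
  c7: stall  regs: r0:Add2,r1:4,r2:Mul1,r3:Add1,r4:6,r5:4
  c8: CDB Add1=2; issue SUB r1<-Add1  regs: r0:Add2,r1:Add1,r2:Mul1,r3:2,r4:6,r5:4
  c9: CDB Add2=8; issue MUL r4<-Mul2  regs: r0:8,r1:Add1,r2:Mul1,r3:2,r4:Mul2,r5:4
  c10: CDB Mul1=32; issue SUB r2<-Add2  regs: r0:8,r1:Add1,r2:Add2,r3:2,r4:Mul2,r5:4
  c11: stall  regs: r0:8,r1:Add1,r2:Add2,r3:2,r4:Mul2,r5:4
  c12: CDB Add1=-4; issue ADD r1<-Add1  regs: r0:8,r1:Add1,r2:Add2,r3:2,r4:Mul2,r5:4
  c13: CDB Mul2=16; stall  regs: r0:8,r1:Add1,r2:Add2,r3:2,r4:16,r5:4
  c14: stall  regs: r0:8,r1:Add1,r2:Add2,r3:2,r4:16,r5:4
  c15: CDB Add2=-12; issue ADD r2<-Add2  regs: r0:8,r1:Add1,r2:Add2,r3:2,r4:16,r5:4
  c16: -  regs: r0:8,r1:Add1,r2:Add2,r3:2,r4:16,r5:4
  c17: -  regs: r0:8,r1:Add1,r2:Add2,r3:2,r4:16,r5:4
  c18: CDB Add1=4  regs: r0:8,r1:4,r2:Add2,r3:2,r4:16,r5:4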